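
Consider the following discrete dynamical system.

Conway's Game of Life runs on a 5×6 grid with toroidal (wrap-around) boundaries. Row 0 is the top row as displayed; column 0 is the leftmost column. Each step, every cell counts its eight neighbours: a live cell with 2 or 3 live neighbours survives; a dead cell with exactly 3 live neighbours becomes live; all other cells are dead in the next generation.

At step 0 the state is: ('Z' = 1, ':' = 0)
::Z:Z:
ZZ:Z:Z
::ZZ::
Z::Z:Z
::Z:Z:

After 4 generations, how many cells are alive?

gen 0: ::Z:Z:
ZZ:Z:Z
::ZZ::
Z::Z:Z
::Z:Z:
gen 1: Z:Z:Z:
ZZ:::Z
:::Z::
:Z:::Z
:ZZ:Z:
gen 2: ::Z:Z:
ZZZZZZ
:ZZ:ZZ
ZZ:ZZ:
::Z:Z:
gen 3: Z:::::
::::::
::::::
Z:::::
::Z:Z:
gen 4: ::::::
::::::
::::::
::::::
:Z:::Z

2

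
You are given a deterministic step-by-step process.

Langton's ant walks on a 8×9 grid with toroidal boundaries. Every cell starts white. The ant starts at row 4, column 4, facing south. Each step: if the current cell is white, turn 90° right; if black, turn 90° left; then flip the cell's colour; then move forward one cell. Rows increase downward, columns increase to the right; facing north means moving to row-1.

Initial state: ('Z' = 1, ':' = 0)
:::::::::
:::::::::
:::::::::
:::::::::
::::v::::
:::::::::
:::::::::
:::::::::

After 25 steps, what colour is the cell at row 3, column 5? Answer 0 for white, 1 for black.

k=0  :::::::::
:::::::::
:::::::::
:::::::::
::::v::::
:::::::::
:::::::::
:::::::::
k=1  :::::::::
:::::::::
:::::::::
:::::::::
:::<Z::::
:::::::::
:::::::::
:::::::::
k=2  :::::::::
:::::::::
:::::::::
:::^:::::
:::ZZ::::
:::::::::
:::::::::
:::::::::
k=3  :::::::::
:::::::::
:::::::::
:::Z>::::
:::ZZ::::
:::::::::
:::::::::
:::::::::
k=4  :::::::::
:::::::::
:::::::::
:::ZZ::::
:::Zv::::
:::::::::
:::::::::
:::::::::
k=5  :::::::::
:::::::::
:::::::::
:::ZZ::::
:::Z:>:::
:::::::::
:::::::::
:::::::::
k=6  :::::::::
:::::::::
:::::::::
:::ZZ::::
:::Z:Z:::
:::::v:::
:::::::::
:::::::::
k=7  :::::::::
:::::::::
:::::::::
:::ZZ::::
:::Z:Z:::
::::<Z:::
:::::::::
:::::::::
k=8  :::::::::
:::::::::
:::::::::
:::ZZ::::
:::Z^Z:::
::::ZZ:::
:::::::::
:::::::::
k=9  :::::::::
:::::::::
:::::::::
:::ZZ::::
:::ZZ>:::
::::ZZ:::
:::::::::
:::::::::
k=10  :::::::::
:::::::::
:::::::::
:::ZZ^:::
:::ZZ::::
::::ZZ:::
:::::::::
:::::::::
k=11  :::::::::
:::::::::
:::::::::
:::ZZZ>::
:::ZZ::::
::::ZZ:::
:::::::::
:::::::::
k=12  :::::::::
:::::::::
:::::::::
:::ZZZZ::
:::ZZ:v::
::::ZZ:::
:::::::::
:::::::::
k=13  :::::::::
:::::::::
:::::::::
:::ZZZZ::
:::ZZ<Z::
::::ZZ:::
:::::::::
:::::::::
k=14  :::::::::
:::::::::
:::::::::
:::ZZ^Z::
:::ZZZZ::
::::ZZ:::
:::::::::
:::::::::
k=15  :::::::::
:::::::::
:::::::::
:::Z<:Z::
:::ZZZZ::
::::ZZ:::
:::::::::
:::::::::
k=16  :::::::::
:::::::::
:::::::::
:::Z::Z::
:::ZvZZ::
::::ZZ:::
:::::::::
:::::::::
k=17  :::::::::
:::::::::
:::::::::
:::Z::Z::
:::Z:>Z::
::::ZZ:::
:::::::::
:::::::::
k=18  :::::::::
:::::::::
:::::::::
:::Z:^Z::
:::Z::Z::
::::ZZ:::
:::::::::
:::::::::
k=19  :::::::::
:::::::::
:::::::::
:::Z:Z>::
:::Z::Z::
::::ZZ:::
:::::::::
:::::::::
k=20  :::::::::
:::::::::
::::::^::
:::Z:Z:::
:::Z::Z::
::::ZZ:::
:::::::::
:::::::::
k=21  :::::::::
:::::::::
::::::Z>:
:::Z:Z:::
:::Z::Z::
::::ZZ:::
:::::::::
:::::::::
k=22  :::::::::
:::::::::
::::::ZZ:
:::Z:Z:v:
:::Z::Z::
::::ZZ:::
:::::::::
:::::::::
k=23  :::::::::
:::::::::
::::::ZZ:
:::Z:Z<Z:
:::Z::Z::
::::ZZ:::
:::::::::
:::::::::
k=24  :::::::::
:::::::::
::::::^Z:
:::Z:ZZZ:
:::Z::Z::
::::ZZ:::
:::::::::
:::::::::
k=25  :::::::::
:::::::::
:::::<:Z:
:::Z:ZZZ:
:::Z::Z::
::::ZZ:::
:::::::::
:::::::::

1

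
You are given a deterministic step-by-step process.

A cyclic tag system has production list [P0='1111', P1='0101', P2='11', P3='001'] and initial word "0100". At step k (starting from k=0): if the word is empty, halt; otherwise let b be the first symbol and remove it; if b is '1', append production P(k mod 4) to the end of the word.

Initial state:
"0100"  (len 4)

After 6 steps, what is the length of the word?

6

gen 0: "0100"  (len 4)
gen 1: "100"  (len 3)
gen 2: "000101"  (len 6)
gen 3: "00101"  (len 5)
gen 4: "0101"  (len 4)
gen 5: "101"  (len 3)
gen 6: "010101"  (len 6)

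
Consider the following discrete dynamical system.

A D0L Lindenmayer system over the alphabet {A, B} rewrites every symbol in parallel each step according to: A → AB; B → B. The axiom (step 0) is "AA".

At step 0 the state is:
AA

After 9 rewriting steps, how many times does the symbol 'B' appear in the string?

18

t=0: AA
t=1: ABAB
t=2: ABBABB
t=3: ABBBABBB
t=4: ABBBBABBBB
t=5: ABBBBBABBBBB
t=6: ABBBBBBABBBBBB
t=7: ABBBBBBBABBBBBBB
t=8: ABBBBBBBBABBBBBBBB
t=9: ABBBBBBBBBABBBBBBBBB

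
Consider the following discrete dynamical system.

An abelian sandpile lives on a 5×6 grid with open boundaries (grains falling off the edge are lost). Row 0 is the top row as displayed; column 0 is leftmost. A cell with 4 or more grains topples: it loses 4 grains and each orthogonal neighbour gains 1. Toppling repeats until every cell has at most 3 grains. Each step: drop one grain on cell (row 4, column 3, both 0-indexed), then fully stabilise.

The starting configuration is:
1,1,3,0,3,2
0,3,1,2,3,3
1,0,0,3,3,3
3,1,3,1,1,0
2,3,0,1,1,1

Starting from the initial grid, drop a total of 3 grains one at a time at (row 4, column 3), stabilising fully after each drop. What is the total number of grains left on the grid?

51

t=0: 1,1,3,0,3,2
0,3,1,2,3,3
1,0,0,3,3,3
3,1,3,1,1,0
2,3,0,1,1,1
t=1: 1,1,3,0,3,2
0,3,1,2,3,3
1,0,0,3,3,3
3,1,3,1,1,0
2,3,0,2,1,1
t=2: 1,1,3,0,3,2
0,3,1,2,3,3
1,0,0,3,3,3
3,1,3,1,1,0
2,3,0,3,1,1
t=3: 1,1,3,0,3,2
0,3,1,2,3,3
1,0,0,3,3,3
3,1,3,2,1,0
2,3,1,0,2,1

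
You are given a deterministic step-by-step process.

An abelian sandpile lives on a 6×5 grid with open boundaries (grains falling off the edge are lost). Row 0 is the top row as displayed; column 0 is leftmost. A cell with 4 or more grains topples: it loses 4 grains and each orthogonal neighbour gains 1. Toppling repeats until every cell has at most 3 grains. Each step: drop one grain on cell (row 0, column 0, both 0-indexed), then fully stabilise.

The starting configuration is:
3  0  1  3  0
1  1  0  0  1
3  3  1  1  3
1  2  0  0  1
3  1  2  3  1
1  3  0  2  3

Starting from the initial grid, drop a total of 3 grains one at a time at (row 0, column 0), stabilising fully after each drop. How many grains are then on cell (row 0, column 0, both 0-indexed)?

2

0) 3  0  1  3  0
1  1  0  0  1
3  3  1  1  3
1  2  0  0  1
3  1  2  3  1
1  3  0  2  3
1) 0  1  1  3  0
2  1  0  0  1
3  3  1  1  3
1  2  0  0  1
3  1  2  3  1
1  3  0  2  3
2) 1  1  1  3  0
2  1  0  0  1
3  3  1  1  3
1  2  0  0  1
3  1  2  3  1
1  3  0  2  3
3) 2  1  1  3  0
2  1  0  0  1
3  3  1  1  3
1  2  0  0  1
3  1  2  3  1
1  3  0  2  3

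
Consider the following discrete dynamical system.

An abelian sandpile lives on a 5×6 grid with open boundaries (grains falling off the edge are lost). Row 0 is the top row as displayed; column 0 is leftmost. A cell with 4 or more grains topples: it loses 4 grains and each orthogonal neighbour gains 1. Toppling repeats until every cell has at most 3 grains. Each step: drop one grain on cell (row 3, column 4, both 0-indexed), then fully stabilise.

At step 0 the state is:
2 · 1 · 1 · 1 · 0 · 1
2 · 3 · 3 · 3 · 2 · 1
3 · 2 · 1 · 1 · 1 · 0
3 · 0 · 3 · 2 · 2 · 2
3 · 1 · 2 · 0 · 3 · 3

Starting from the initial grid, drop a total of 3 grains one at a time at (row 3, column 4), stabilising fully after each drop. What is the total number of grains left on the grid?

[0] 2 · 1 · 1 · 1 · 0 · 1
2 · 3 · 3 · 3 · 2 · 1
3 · 2 · 1 · 1 · 1 · 0
3 · 0 · 3 · 2 · 2 · 2
3 · 1 · 2 · 0 · 3 · 3
[1] 2 · 1 · 1 · 1 · 0 · 1
2 · 3 · 3 · 3 · 2 · 1
3 · 2 · 1 · 1 · 1 · 0
3 · 0 · 3 · 2 · 3 · 2
3 · 1 · 2 · 0 · 3 · 3
[2] 2 · 1 · 1 · 1 · 0 · 1
2 · 3 · 3 · 3 · 2 · 1
3 · 2 · 1 · 1 · 2 · 1
3 · 0 · 3 · 3 · 2 · 0
3 · 1 · 2 · 1 · 1 · 1
[3] 2 · 1 · 1 · 1 · 0 · 1
2 · 3 · 3 · 3 · 2 · 1
3 · 2 · 1 · 1 · 2 · 1
3 · 0 · 3 · 3 · 3 · 0
3 · 1 · 2 · 1 · 1 · 1

51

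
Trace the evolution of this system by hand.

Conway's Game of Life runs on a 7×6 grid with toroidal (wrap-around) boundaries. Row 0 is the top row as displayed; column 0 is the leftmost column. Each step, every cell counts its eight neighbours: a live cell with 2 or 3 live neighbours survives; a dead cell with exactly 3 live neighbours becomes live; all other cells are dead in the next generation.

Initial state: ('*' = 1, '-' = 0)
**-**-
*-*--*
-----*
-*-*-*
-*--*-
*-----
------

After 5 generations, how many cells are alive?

gen 0: **-**-
*-*--*
-----*
-*-*-*
-*--*-
*-----
------
gen 1: *****-
--**--
-**--*
--*--*
-**-**
------
**---*
gen 2: ----*-
-----*
**--*-
-----*
******
--*-*-
---***
gen 3: ---*--
*---**
*---*-
------
***---
------
-----*
gen 4: *-----
*--**-
*---*-
*----*
-*----
**----
------
gen 5: -----*
**-**-
**-**-
**---*
-*---*
**----
**----

18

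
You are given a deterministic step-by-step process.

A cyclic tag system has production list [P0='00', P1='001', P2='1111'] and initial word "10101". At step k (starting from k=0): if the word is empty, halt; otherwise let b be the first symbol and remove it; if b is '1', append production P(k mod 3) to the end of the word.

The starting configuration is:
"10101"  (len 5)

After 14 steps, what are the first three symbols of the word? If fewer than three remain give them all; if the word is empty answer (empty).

gen 0: "10101"  (len 5)
gen 1: "010100"  (len 6)
gen 2: "10100"  (len 5)
gen 3: "01001111"  (len 8)
gen 4: "1001111"  (len 7)
gen 5: "001111001"  (len 9)
gen 6: "01111001"  (len 8)
gen 7: "1111001"  (len 7)
gen 8: "111001001"  (len 9)
gen 9: "110010011111"  (len 12)
gen 10: "1001001111100"  (len 13)
gen 11: "001001111100001"  (len 15)
gen 12: "01001111100001"  (len 14)
gen 13: "1001111100001"  (len 13)
gen 14: "001111100001001"  (len 15)

001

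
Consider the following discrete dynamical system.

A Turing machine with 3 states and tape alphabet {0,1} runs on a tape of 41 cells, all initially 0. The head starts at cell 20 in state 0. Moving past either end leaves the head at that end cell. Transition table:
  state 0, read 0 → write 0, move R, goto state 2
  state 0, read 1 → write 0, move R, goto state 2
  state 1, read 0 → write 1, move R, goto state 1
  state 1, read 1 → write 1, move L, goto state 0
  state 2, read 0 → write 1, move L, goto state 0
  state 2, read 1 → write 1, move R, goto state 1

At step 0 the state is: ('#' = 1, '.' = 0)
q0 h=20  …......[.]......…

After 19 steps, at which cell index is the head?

37

gen 0: q0 h=20  …......[.]......…
gen 1: q2 h=21  …......[.]......…
gen 2: q0 h=20  …......[.]#.....…
gen 3: q2 h=21  …......[#]......…
gen 4: q1 h=22  ….....#[.]......…
gen 5: q1 h=23  …....##[.]......…
gen 6: q1 h=24  …...###[.]......…
gen 7: q1 h=25  …..####[.]......…
gen 8: q1 h=26  ….#####[.]......…
gen 9: q1 h=27  …######[.]......…
gen 10: q1 h=28  …######[.]......…
gen 11: q1 h=29  …######[.]......…
gen 12: q1 h=30  …######[.]......…
gen 13: q1 h=31  …######[.]......…
gen 14: q1 h=32  …######[.]......…
gen 15: q1 h=33  …######[.]......…
gen 16: q1 h=34  …######[.]......|
gen 17: q1 h=35  …######[.].....|
gen 18: q1 h=36  …######[.]....|
gen 19: q1 h=37  …######[.]...|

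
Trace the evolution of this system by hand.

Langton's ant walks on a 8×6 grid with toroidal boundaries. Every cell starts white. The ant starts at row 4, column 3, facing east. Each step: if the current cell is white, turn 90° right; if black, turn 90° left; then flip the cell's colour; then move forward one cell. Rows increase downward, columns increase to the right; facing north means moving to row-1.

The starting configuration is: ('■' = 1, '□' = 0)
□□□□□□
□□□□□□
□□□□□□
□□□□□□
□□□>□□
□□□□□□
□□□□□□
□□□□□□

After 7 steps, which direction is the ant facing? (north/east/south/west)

south

step 0: □□□□□□
□□□□□□
□□□□□□
□□□□□□
□□□>□□
□□□□□□
□□□□□□
□□□□□□
step 1: □□□□□□
□□□□□□
□□□□□□
□□□□□□
□□□■□□
□□□v□□
□□□□□□
□□□□□□
step 2: □□□□□□
□□□□□□
□□□□□□
□□□□□□
□□□■□□
□□<■□□
□□□□□□
□□□□□□
step 3: □□□□□□
□□□□□□
□□□□□□
□□□□□□
□□^■□□
□□■■□□
□□□□□□
□□□□□□
step 4: □□□□□□
□□□□□□
□□□□□□
□□□□□□
□□■>□□
□□■■□□
□□□□□□
□□□□□□
step 5: □□□□□□
□□□□□□
□□□□□□
□□□^□□
□□■□□□
□□■■□□
□□□□□□
□□□□□□
step 6: □□□□□□
□□□□□□
□□□□□□
□□□■>□
□□■□□□
□□■■□□
□□□□□□
□□□□□□
step 7: □□□□□□
□□□□□□
□□□□□□
□□□■■□
□□■□v□
□□■■□□
□□□□□□
□□□□□□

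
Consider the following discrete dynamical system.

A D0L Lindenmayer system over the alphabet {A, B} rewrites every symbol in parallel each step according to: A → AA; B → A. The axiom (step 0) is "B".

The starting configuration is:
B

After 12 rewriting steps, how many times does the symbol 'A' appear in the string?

2048

step 0: B
step 1: A
step 2: AA
step 3: AAAA
step 4: AAAAAAAA
step 5: AAAAAAAAAAAAAAAA
step 6: AAAAAAAAAAAAAAAAAAAAAAAAAAAAAAAA
step 7: AAAAAAAAAAAAAAAAAAAAAAAAAAAAAAAAAAAAAAAAAAAAAAAAAAAAAAAAAAAAAAAA
step 8: AAAAAAAAAAAAAAAAAAAAAAAAAAAAAAAAAAAAAAAAAAAAAAAAAAAAAAAAAA…AAAAAAAAAAAAAAAAAAAAAAAAAAAAAAAAAAAAAAAAAAAAAAAAAAAAAAAAAA  (len 128)
step 9: AAAAAAAAAAAAAAAAAAAAAAAAAAAAAAAAAAAAAAAAAAAAAAAAAAAAAAAAAA…AAAAAAAAAAAAAAAAAAAAAAAAAAAAAAAAAAAAAAAAAAAAAAAAAAAAAAAAAA  (len 256)
step 10: AAAAAAAAAAAAAAAAAAAAAAAAAAAAAAAAAAAAAAAAAAAAAAAAAAAAAAAAAA…AAAAAAAAAAAAAAAAAAAAAAAAAAAAAAAAAAAAAAAAAAAAAAAAAAAAAAAAAA  (len 512)
step 11: AAAAAAAAAAAAAAAAAAAAAAAAAAAAAAAAAAAAAAAAAAAAAAAAAAAAAAAAAA…AAAAAAAAAAAAAAAAAAAAAAAAAAAAAAAAAAAAAAAAAAAAAAAAAAAAAAAAAA  (len 1024)
step 12: AAAAAAAAAAAAAAAAAAAAAAAAAAAAAAAAAAAAAAAAAAAAAAAAAAAAAAAAAA…AAAAAAAAAAAAAAAAAAAAAAAAAAAAAAAAAAAAAAAAAAAAAAAAAAAAAAAAAA  (len 2048)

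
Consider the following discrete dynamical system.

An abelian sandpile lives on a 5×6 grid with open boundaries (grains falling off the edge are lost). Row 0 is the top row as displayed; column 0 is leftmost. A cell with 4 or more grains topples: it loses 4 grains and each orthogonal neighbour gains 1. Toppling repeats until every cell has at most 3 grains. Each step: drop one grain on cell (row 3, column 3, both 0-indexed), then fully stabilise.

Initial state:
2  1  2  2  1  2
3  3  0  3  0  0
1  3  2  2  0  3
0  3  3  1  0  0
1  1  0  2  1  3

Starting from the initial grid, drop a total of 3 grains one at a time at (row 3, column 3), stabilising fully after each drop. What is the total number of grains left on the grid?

47

k=0  2  1  2  2  1  2
3  3  0  3  0  0
1  3  2  2  0  3
0  3  3  1  0  0
1  1  0  2  1  3
k=1  2  1  2  2  1  2
3  3  0  3  0  0
1  3  2  2  0  3
0  3  3  2  0  0
1  1  0  2  1  3
k=2  2  1  2  2  1  2
3  3  0  3  0  0
1  3  2  2  0  3
0  3  3  3  0  0
1  1  0  2  1  3
k=3  3  2  2  3  1  2
0  1  3  0  1  0
3  2  1  1  1  3
1  1  2  2  1  0
1  2  1  3  1  3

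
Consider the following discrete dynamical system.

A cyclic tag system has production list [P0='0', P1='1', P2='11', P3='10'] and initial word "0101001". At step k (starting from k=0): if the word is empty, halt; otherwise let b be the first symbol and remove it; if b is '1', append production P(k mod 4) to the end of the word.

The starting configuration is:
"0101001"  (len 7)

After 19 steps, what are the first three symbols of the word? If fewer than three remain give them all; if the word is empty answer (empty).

gen 0: "0101001"  (len 7)
gen 1: "101001"  (len 6)
gen 2: "010011"  (len 6)
gen 3: "10011"  (len 5)
gen 4: "001110"  (len 6)
gen 5: "01110"  (len 5)
gen 6: "1110"  (len 4)
gen 7: "11011"  (len 5)
gen 8: "101110"  (len 6)
gen 9: "011100"  (len 6)
gen 10: "11100"  (len 5)
gen 11: "110011"  (len 6)
gen 12: "1001110"  (len 7)
gen 13: "0011100"  (len 7)
gen 14: "011100"  (len 6)
gen 15: "11100"  (len 5)
gen 16: "110010"  (len 6)
gen 17: "100100"  (len 6)
gen 18: "001001"  (len 6)
gen 19: "01001"  (len 5)

010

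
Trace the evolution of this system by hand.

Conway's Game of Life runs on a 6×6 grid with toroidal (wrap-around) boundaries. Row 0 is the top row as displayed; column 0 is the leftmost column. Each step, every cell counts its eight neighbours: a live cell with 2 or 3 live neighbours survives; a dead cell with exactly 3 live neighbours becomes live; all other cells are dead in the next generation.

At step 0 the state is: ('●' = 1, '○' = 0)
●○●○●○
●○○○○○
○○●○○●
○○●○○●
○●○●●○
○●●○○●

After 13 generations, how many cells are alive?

12

0) ●○●○●○
●○○○○○
○○●○○●
○○●○○●
○●○●●○
○●●○○●
1) ●○●●○○
●○○●○○
●●○○○●
●●●○○●
○●○●●●
○○○○○●
2) ●●●●●●
○○○●●○
○○○○●○
○○○●○○
○●○●○○
○●○○○●
3) ○●○○○○
●●○○○○
○○○○●○
○○●●●○
●○○○●○
○○○○○●
4) ○●○○○○
●●○○○○
○●●○●●
○○○○●○
○○○○●○
●○○○○●
5) ○●○○○●
○○○○○●
○●●●●●
○○○○●○
○○○○●○
●○○○○●
6) ○○○○●●
○●○●○●
●○●●○●
○○●○○○
○○○○●○
●○○○●●
7) ○○○●○○
○●○●○○
●○○●○●
○●●○●●
○○○●●○
●○○●○○
8) ○○○●●○
●○○●○○
○○○●○●
○●●○○○
●●○○○○
○○●●○○
9) ○○○○●○
○○●●○●
●●○●●○
○●●○○○
●○○●○○
○●●●●○
10) ○●○○○●
●●●○○●
●○○○●●
○○○○●●
●○○○●○
○●●○●●
11) ○○○●○○
○○●○○○
○○○●○○
○○○●○○
●●○○○○
○●●●●○
12) ○●○○●○
○○●●○○
○○●●○○
○○●○○○
●●○○●○
●●○●●○
13) ●●○○●●
○●○○●○
○●○○○○
○○●○○○
●○○○●○
○○○●●○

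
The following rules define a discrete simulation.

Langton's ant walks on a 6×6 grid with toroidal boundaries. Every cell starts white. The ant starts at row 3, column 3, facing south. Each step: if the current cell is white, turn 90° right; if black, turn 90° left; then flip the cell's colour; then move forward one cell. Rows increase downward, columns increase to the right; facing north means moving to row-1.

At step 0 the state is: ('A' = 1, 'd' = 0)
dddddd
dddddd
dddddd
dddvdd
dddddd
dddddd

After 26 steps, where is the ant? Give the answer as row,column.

0,4

t=0: dddddd
dddddd
dddddd
dddvdd
dddddd
dddddd
t=1: dddddd
dddddd
dddddd
dd<Add
dddddd
dddddd
t=2: dddddd
dddddd
dd^ddd
ddAAdd
dddddd
dddddd
t=3: dddddd
dddddd
ddA>dd
ddAAdd
dddddd
dddddd
t=4: dddddd
dddddd
ddAAdd
ddAvdd
dddddd
dddddd
t=5: dddddd
dddddd
ddAAdd
ddAd>d
dddddd
dddddd
t=6: dddddd
dddddd
ddAAdd
ddAdAd
ddddvd
dddddd
t=7: dddddd
dddddd
ddAAdd
ddAdAd
ddd<Ad
dddddd
t=8: dddddd
dddddd
ddAAdd
ddA^Ad
dddAAd
dddddd
t=9: dddddd
dddddd
ddAAdd
ddAA>d
dddAAd
dddddd
t=10: dddddd
dddddd
ddAA^d
ddAAdd
dddAAd
dddddd
t=11: dddddd
dddddd
ddAAA>
ddAAdd
dddAAd
dddddd
t=12: dddddd
dddddd
ddAAAA
ddAAdv
dddAAd
dddddd
t=13: dddddd
dddddd
ddAAAA
ddAA<A
dddAAd
dddddd
t=14: dddddd
dddddd
ddAA^A
ddAAAA
dddAAd
dddddd
t=15: dddddd
dddddd
ddA<dA
ddAAAA
dddAAd
dddddd
t=16: dddddd
dddddd
ddAddA
ddAvAA
dddAAd
dddddd
t=17: dddddd
dddddd
ddAddA
ddAd>A
dddAAd
dddddd
t=18: dddddd
dddddd
ddAd^A
ddAddA
dddAAd
dddddd
t=19: dddddd
dddddd
ddAdA>
ddAddA
dddAAd
dddddd
t=20: dddddd
ddddd^
ddAdAd
ddAddA
dddAAd
dddddd
t=21: dddddd
>ddddA
ddAdAd
ddAddA
dddAAd
dddddd
t=22: dddddd
AddddA
vdAdAd
ddAddA
dddAAd
dddddd
t=23: dddddd
AddddA
AdAdA<
ddAddA
dddAAd
dddddd
t=24: dddddd
Adddd^
AdAdAA
ddAddA
dddAAd
dddddd
t=25: dddddd
Addd<d
AdAdAA
ddAddA
dddAAd
dddddd
t=26: dddd^d
AdddAd
AdAdAA
ddAddA
dddAAd
dddddd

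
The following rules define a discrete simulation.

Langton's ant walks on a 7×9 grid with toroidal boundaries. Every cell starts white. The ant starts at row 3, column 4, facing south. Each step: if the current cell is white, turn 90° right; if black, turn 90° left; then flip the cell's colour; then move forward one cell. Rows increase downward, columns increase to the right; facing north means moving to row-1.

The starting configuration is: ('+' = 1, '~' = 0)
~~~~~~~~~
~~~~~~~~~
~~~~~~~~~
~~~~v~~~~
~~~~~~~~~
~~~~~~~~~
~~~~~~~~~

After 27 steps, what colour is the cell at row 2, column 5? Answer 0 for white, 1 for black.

1

k=0  ~~~~~~~~~
~~~~~~~~~
~~~~~~~~~
~~~~v~~~~
~~~~~~~~~
~~~~~~~~~
~~~~~~~~~
k=1  ~~~~~~~~~
~~~~~~~~~
~~~~~~~~~
~~~<+~~~~
~~~~~~~~~
~~~~~~~~~
~~~~~~~~~
k=2  ~~~~~~~~~
~~~~~~~~~
~~~^~~~~~
~~~++~~~~
~~~~~~~~~
~~~~~~~~~
~~~~~~~~~
k=3  ~~~~~~~~~
~~~~~~~~~
~~~+>~~~~
~~~++~~~~
~~~~~~~~~
~~~~~~~~~
~~~~~~~~~
k=4  ~~~~~~~~~
~~~~~~~~~
~~~++~~~~
~~~+v~~~~
~~~~~~~~~
~~~~~~~~~
~~~~~~~~~
k=5  ~~~~~~~~~
~~~~~~~~~
~~~++~~~~
~~~+~>~~~
~~~~~~~~~
~~~~~~~~~
~~~~~~~~~
k=6  ~~~~~~~~~
~~~~~~~~~
~~~++~~~~
~~~+~+~~~
~~~~~v~~~
~~~~~~~~~
~~~~~~~~~
k=7  ~~~~~~~~~
~~~~~~~~~
~~~++~~~~
~~~+~+~~~
~~~~<+~~~
~~~~~~~~~
~~~~~~~~~
k=8  ~~~~~~~~~
~~~~~~~~~
~~~++~~~~
~~~+^+~~~
~~~~++~~~
~~~~~~~~~
~~~~~~~~~
k=9  ~~~~~~~~~
~~~~~~~~~
~~~++~~~~
~~~++>~~~
~~~~++~~~
~~~~~~~~~
~~~~~~~~~
k=10  ~~~~~~~~~
~~~~~~~~~
~~~++^~~~
~~~++~~~~
~~~~++~~~
~~~~~~~~~
~~~~~~~~~
k=11  ~~~~~~~~~
~~~~~~~~~
~~~+++>~~
~~~++~~~~
~~~~++~~~
~~~~~~~~~
~~~~~~~~~
k=12  ~~~~~~~~~
~~~~~~~~~
~~~++++~~
~~~++~v~~
~~~~++~~~
~~~~~~~~~
~~~~~~~~~
k=13  ~~~~~~~~~
~~~~~~~~~
~~~++++~~
~~~++<+~~
~~~~++~~~
~~~~~~~~~
~~~~~~~~~
k=14  ~~~~~~~~~
~~~~~~~~~
~~~++^+~~
~~~++++~~
~~~~++~~~
~~~~~~~~~
~~~~~~~~~
k=15  ~~~~~~~~~
~~~~~~~~~
~~~+<~+~~
~~~++++~~
~~~~++~~~
~~~~~~~~~
~~~~~~~~~
k=16  ~~~~~~~~~
~~~~~~~~~
~~~+~~+~~
~~~+v++~~
~~~~++~~~
~~~~~~~~~
~~~~~~~~~
k=17  ~~~~~~~~~
~~~~~~~~~
~~~+~~+~~
~~~+~>+~~
~~~~++~~~
~~~~~~~~~
~~~~~~~~~
k=18  ~~~~~~~~~
~~~~~~~~~
~~~+~^+~~
~~~+~~+~~
~~~~++~~~
~~~~~~~~~
~~~~~~~~~
k=19  ~~~~~~~~~
~~~~~~~~~
~~~+~+>~~
~~~+~~+~~
~~~~++~~~
~~~~~~~~~
~~~~~~~~~
k=20  ~~~~~~~~~
~~~~~~^~~
~~~+~+~~~
~~~+~~+~~
~~~~++~~~
~~~~~~~~~
~~~~~~~~~
k=21  ~~~~~~~~~
~~~~~~+>~
~~~+~+~~~
~~~+~~+~~
~~~~++~~~
~~~~~~~~~
~~~~~~~~~
k=22  ~~~~~~~~~
~~~~~~++~
~~~+~+~v~
~~~+~~+~~
~~~~++~~~
~~~~~~~~~
~~~~~~~~~
k=23  ~~~~~~~~~
~~~~~~++~
~~~+~+<+~
~~~+~~+~~
~~~~++~~~
~~~~~~~~~
~~~~~~~~~
k=24  ~~~~~~~~~
~~~~~~^+~
~~~+~+++~
~~~+~~+~~
~~~~++~~~
~~~~~~~~~
~~~~~~~~~
k=25  ~~~~~~~~~
~~~~~<~+~
~~~+~+++~
~~~+~~+~~
~~~~++~~~
~~~~~~~~~
~~~~~~~~~
k=26  ~~~~~^~~~
~~~~~+~+~
~~~+~+++~
~~~+~~+~~
~~~~++~~~
~~~~~~~~~
~~~~~~~~~
k=27  ~~~~~+>~~
~~~~~+~+~
~~~+~+++~
~~~+~~+~~
~~~~++~~~
~~~~~~~~~
~~~~~~~~~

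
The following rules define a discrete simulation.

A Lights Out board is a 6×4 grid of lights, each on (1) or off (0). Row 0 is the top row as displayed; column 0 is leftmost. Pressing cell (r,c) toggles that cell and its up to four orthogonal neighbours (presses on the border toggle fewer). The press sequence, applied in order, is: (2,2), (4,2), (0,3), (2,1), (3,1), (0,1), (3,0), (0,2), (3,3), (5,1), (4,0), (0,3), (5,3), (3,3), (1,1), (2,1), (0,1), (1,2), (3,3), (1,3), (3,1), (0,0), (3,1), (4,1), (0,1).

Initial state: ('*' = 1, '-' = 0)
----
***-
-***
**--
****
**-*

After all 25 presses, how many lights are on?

9

gen 0: ----
***-
-***
**--
****
**-*
gen 1: ----
**--
----
***-
****
**-*
gen 2: ----
**--
----
**--
*---
****
gen 3: --**
**-*
----
**--
*---
****
gen 4: --**
*--*
***-
*---
*---
****
gen 5: --**
*--*
*-*-
-**-
**--
****
gen 6: **-*
**-*
*-*-
-**-
**--
****
gen 7: **-*
**-*
--*-
*-*-
-*--
****
gen 8: *-*-
****
--*-
*-*-
-*--
****
gen 9: *-*-
****
--**
*--*
-*-*
****
gen 10: *-*-
****
--**
*--*
---*
---*
gen 11: *-*-
****
--**
---*
**-*
*--*
gen 12: *--*
***-
--**
---*
**-*
*--*
gen 13: *--*
***-
--**
---*
**--
*-*-
gen 14: *--*
***-
--*-
--*-
**-*
*-*-
gen 15: **-*
----
-**-
--*-
**-*
*-*-
gen 16: **-*
-*--
*---
-**-
**-*
*-*-
gen 17: --**
----
*---
-**-
**-*
*-*-
gen 18: ---*
-***
*-*-
-**-
**-*
*-*-
gen 19: ---*
-***
*-**
-*-*
**--
*-*-
gen 20: ----
-*--
*-*-
-*-*
**--
*-*-
gen 21: ----
-*--
***-
*-**
*---
*-*-
gen 22: **--
**--
***-
*-**
*---
*-*-
gen 23: **--
**--
*-*-
-*-*
**--
*-*-
gen 24: **--
**--
*-*-
---*
--*-
***-
gen 25: --*-
*---
*-*-
---*
--*-
***-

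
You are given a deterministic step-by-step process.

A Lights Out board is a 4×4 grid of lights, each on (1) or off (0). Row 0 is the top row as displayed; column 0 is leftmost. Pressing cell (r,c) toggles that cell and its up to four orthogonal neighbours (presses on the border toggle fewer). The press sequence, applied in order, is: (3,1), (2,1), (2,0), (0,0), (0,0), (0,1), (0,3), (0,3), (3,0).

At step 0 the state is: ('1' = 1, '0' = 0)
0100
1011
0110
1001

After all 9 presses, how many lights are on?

[0] 0100
1011
0110
1001
[1] 0100
1011
0010
0111
[2] 0100
1111
1100
0011
[3] 0100
0111
0000
1011
[4] 1000
1111
0000
1011
[5] 0100
0111
0000
1011
[6] 1010
0011
0000
1011
[7] 1001
0010
0000
1011
[8] 1010
0011
0000
1011
[9] 1010
0011
1000
0111

8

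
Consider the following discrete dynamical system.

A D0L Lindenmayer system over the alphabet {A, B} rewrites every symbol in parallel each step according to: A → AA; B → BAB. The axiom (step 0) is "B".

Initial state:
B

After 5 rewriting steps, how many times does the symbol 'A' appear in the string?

0) B
1) BAB
2) BABAABAB
3) BABAABABAAAABABAABAB
4) BABAABABAAAABABAABABAAAAAAAABABAABABAAAABABAABAB
5) BABAABABAAAABABAABABAAAAAAAABABAABABAAAABABAABABAAAAAAAAAAAAAAAABABAABABAAAABABAABABAAAAAAAABABAABABAAAABABAABAB

80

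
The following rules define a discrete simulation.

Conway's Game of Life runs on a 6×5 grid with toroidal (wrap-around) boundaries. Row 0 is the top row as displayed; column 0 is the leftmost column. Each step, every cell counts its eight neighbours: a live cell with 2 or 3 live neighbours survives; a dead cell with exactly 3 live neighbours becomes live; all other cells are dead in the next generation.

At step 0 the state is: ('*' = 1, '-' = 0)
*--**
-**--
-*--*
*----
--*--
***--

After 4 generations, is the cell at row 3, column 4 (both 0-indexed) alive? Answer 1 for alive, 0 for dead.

0

k=0  *--**
-**--
-*--*
*----
--*--
***--
k=1  ---**
-**--
-**--
**---
*-*--
*-*--
k=2  *--**
**---
-----
*----
*-*-*
*-*--
k=3  --**-
**---
**---
**--*
*--**
--*--
k=4  --**-
*---*
--*--
--**-
--**-
-**--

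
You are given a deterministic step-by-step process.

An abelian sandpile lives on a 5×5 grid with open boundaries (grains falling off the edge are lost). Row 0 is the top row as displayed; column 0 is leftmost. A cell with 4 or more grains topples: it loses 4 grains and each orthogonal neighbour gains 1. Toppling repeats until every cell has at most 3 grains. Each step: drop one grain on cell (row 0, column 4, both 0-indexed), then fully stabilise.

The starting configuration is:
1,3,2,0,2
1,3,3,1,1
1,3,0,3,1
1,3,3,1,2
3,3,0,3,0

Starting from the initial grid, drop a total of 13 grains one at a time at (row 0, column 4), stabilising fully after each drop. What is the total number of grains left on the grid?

t=0: 1,3,2,0,2
1,3,3,1,1
1,3,0,3,1
1,3,3,1,2
3,3,0,3,0
t=1: 1,3,2,0,3
1,3,3,1,1
1,3,0,3,1
1,3,3,1,2
3,3,0,3,0
t=2: 1,3,2,1,0
1,3,3,1,2
1,3,0,3,1
1,3,3,1,2
3,3,0,3,0
t=3: 1,3,2,1,1
1,3,3,1,2
1,3,0,3,1
1,3,3,1,2
3,3,0,3,0
t=4: 1,3,2,1,2
1,3,3,1,2
1,3,0,3,1
1,3,3,1,2
3,3,0,3,0
t=5: 1,3,2,1,3
1,3,3,1,2
1,3,0,3,1
1,3,3,1,2
3,3,0,3,0
t=6: 1,3,2,2,0
1,3,3,1,3
1,3,0,3,1
1,3,3,1,2
3,3,0,3,0
t=7: 1,3,2,2,1
1,3,3,1,3
1,3,0,3,1
1,3,3,1,2
3,3,0,3,0
t=8: 1,3,2,2,2
1,3,3,1,3
1,3,0,3,1
1,3,3,1,2
3,3,0,3,0
t=9: 1,3,2,2,3
1,3,3,1,3
1,3,0,3,1
1,3,3,1,2
3,3,0,3,0
t=10: 1,3,2,3,1
1,3,3,2,0
1,3,0,3,2
1,3,3,1,2
3,3,0,3,0
t=11: 1,3,2,3,2
1,3,3,2,0
1,3,0,3,2
1,3,3,1,2
3,3,0,3,0
t=12: 1,3,2,3,3
1,3,3,2,0
1,3,0,3,2
1,3,3,1,2
3,3,0,3,0
t=13: 1,3,3,0,1
1,3,3,3,1
1,3,0,3,2
1,3,3,1,2
3,3,0,3,0

47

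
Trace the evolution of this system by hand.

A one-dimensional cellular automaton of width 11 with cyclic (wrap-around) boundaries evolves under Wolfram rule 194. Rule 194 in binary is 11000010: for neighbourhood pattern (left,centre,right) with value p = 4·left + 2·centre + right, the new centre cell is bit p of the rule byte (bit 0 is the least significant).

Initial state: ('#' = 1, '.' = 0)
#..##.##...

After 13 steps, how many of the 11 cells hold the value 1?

3

gen 0: #..##.##...
gen 1: ..#.#..#..#
gen 2: .#....#..#.
gen 3: #....#..#..
gen 4: ....#..#..#
gen 5: ...#..#..#.
gen 6: ..#..#..#..
gen 7: .#..#..#...
gen 8: #..#..#....
gen 9: ..#..#....#
gen 10: .#..#....#.
gen 11: #..#....#..
gen 12: ..#....#..#
gen 13: .#....#..#.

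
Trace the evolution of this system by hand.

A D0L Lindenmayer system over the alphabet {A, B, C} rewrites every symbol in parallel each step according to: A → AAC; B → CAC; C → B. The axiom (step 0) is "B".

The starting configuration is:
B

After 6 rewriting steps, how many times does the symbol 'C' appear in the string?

k=0  B
k=1  CAC
k=2  BAACB
k=3  CACAACAACBCAC
k=4  BAACBAACAACBAACAACBCACBAACB
k=5  CACAACAACBCACAACAACBAACAACBCACAACAACBAACAACBCACBAACBCACAACAACBCAC
k=6  BAACBAACAACBAACAACBCACBAACBAACAACBAACAACBCACAACAACBAACAACB…ACBAACAACBCACBAACBCACAACAACBCACBAACBAACAACBAACAACBCACBAACB  (len 145)

48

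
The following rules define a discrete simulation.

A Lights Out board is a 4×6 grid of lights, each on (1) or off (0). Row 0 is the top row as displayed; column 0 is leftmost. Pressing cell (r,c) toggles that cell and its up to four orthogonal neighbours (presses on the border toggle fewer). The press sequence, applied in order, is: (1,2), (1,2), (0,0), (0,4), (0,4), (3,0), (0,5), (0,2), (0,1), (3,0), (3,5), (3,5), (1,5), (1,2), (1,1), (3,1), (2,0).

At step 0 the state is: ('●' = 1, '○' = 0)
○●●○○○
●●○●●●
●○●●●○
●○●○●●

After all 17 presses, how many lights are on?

0) ○●●○○○
●●○●●●
●○●●●○
●○●○●●
1) ○●○○○○
●○●○●●
●○○●●○
●○●○●●
2) ○●●○○○
●●○●●●
●○●●●○
●○●○●●
3) ●○●○○○
○●○●●●
●○●●●○
●○●○●●
4) ●○●●●●
○●○●○●
●○●●●○
●○●○●●
5) ●○●○○○
○●○●●●
●○●●●○
●○●○●●
6) ●○●○○○
○●○●●●
○○●●●○
○●●○●●
7) ●○●○●●
○●○●●○
○○●●●○
○●●○●●
8) ●●○●●●
○●●●●○
○○●●●○
○●●○●●
9) ○○●●●●
○○●●●○
○○●●●○
○●●○●●
10) ○○●●●●
○○●●●○
●○●●●○
●○●○●●
11) ○○●●●●
○○●●●○
●○●●●●
●○●○○○
12) ○○●●●●
○○●●●○
●○●●●○
●○●○●●
13) ○○●●●○
○○●●○●
●○●●●●
●○●○●●
14) ○○○●●○
○●○○○●
●○○●●●
●○●○●●
15) ○●○●●○
●○●○○●
●●○●●●
●○●○●●
16) ○●○●●○
●○●○○●
●○○●●●
○●○○●●
17) ○●○●●○
○○●○○●
○●○●●●
●●○○●●

13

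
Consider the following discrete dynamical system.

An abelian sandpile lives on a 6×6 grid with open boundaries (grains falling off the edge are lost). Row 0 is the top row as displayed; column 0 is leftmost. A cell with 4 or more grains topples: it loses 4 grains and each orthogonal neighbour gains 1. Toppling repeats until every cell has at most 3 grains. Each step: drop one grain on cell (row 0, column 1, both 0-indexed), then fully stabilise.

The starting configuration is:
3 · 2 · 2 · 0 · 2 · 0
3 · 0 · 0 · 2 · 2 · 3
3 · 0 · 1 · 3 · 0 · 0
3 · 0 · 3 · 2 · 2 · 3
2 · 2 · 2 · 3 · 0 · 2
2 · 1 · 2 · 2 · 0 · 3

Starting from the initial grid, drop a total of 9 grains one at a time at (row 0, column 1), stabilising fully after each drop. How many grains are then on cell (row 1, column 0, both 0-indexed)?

t=0: 3 · 2 · 2 · 0 · 2 · 0
3 · 0 · 0 · 2 · 2 · 3
3 · 0 · 1 · 3 · 0 · 0
3 · 0 · 3 · 2 · 2 · 3
2 · 2 · 2 · 3 · 0 · 2
2 · 1 · 2 · 2 · 0 · 3
t=1: 3 · 3 · 2 · 0 · 2 · 0
3 · 0 · 0 · 2 · 2 · 3
3 · 0 · 1 · 3 · 0 · 0
3 · 0 · 3 · 2 · 2 · 3
2 · 2 · 2 · 3 · 0 · 2
2 · 1 · 2 · 2 · 0 · 3
t=2: 1 · 1 · 3 · 0 · 2 · 0
1 · 2 · 0 · 2 · 2 · 3
1 · 1 · 1 · 3 · 0 · 0
0 · 1 · 3 · 2 · 2 · 3
3 · 2 · 2 · 3 · 0 · 2
2 · 1 · 2 · 2 · 0 · 3
t=3: 1 · 2 · 3 · 0 · 2 · 0
1 · 2 · 0 · 2 · 2 · 3
1 · 1 · 1 · 3 · 0 · 0
0 · 1 · 3 · 2 · 2 · 3
3 · 2 · 2 · 3 · 0 · 2
2 · 1 · 2 · 2 · 0 · 3
t=4: 1 · 3 · 3 · 0 · 2 · 0
1 · 2 · 0 · 2 · 2 · 3
1 · 1 · 1 · 3 · 0 · 0
0 · 1 · 3 · 2 · 2 · 3
3 · 2 · 2 · 3 · 0 · 2
2 · 1 · 2 · 2 · 0 · 3
t=5: 2 · 1 · 0 · 1 · 2 · 0
1 · 3 · 1 · 2 · 2 · 3
1 · 1 · 1 · 3 · 0 · 0
0 · 1 · 3 · 2 · 2 · 3
3 · 2 · 2 · 3 · 0 · 2
2 · 1 · 2 · 2 · 0 · 3
t=6: 2 · 2 · 0 · 1 · 2 · 0
1 · 3 · 1 · 2 · 2 · 3
1 · 1 · 1 · 3 · 0 · 0
0 · 1 · 3 · 2 · 2 · 3
3 · 2 · 2 · 3 · 0 · 2
2 · 1 · 2 · 2 · 0 · 3
t=7: 2 · 3 · 0 · 1 · 2 · 0
1 · 3 · 1 · 2 · 2 · 3
1 · 1 · 1 · 3 · 0 · 0
0 · 1 · 3 · 2 · 2 · 3
3 · 2 · 2 · 3 · 0 · 2
2 · 1 · 2 · 2 · 0 · 3
t=8: 3 · 1 · 1 · 1 · 2 · 0
2 · 0 · 2 · 2 · 2 · 3
1 · 2 · 1 · 3 · 0 · 0
0 · 1 · 3 · 2 · 2 · 3
3 · 2 · 2 · 3 · 0 · 2
2 · 1 · 2 · 2 · 0 · 3
t=9: 3 · 2 · 1 · 1 · 2 · 0
2 · 0 · 2 · 2 · 2 · 3
1 · 2 · 1 · 3 · 0 · 0
0 · 1 · 3 · 2 · 2 · 3
3 · 2 · 2 · 3 · 0 · 2
2 · 1 · 2 · 2 · 0 · 3

2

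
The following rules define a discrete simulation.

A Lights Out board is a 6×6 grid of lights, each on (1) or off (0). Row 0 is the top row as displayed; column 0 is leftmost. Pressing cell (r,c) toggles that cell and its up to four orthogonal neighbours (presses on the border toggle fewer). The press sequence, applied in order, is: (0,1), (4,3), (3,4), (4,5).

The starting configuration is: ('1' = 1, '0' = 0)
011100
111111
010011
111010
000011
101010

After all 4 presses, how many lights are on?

t=0: 011100
111111
010011
111010
000011
101010
t=1: 100100
101111
010011
111010
000011
101010
t=2: 100100
101111
010011
111110
001101
101110
t=3: 100100
101111
010001
111001
001111
101110
t=4: 100100
101111
010001
111000
001100
101111

19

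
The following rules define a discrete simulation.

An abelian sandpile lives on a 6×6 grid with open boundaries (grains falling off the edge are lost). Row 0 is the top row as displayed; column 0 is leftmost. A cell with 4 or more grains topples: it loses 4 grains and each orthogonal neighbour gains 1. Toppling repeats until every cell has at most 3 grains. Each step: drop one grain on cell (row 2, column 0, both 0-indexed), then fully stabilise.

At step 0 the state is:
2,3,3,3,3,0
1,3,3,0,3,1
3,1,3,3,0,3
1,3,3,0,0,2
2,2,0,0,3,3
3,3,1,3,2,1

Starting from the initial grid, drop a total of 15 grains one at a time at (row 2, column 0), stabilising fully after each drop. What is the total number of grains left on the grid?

k=0  2,3,3,3,3,0
1,3,3,0,3,1
3,1,3,3,0,3
1,3,3,0,0,2
2,2,0,0,3,3
3,3,1,3,2,1
k=1  2,3,3,3,3,0
2,3,3,0,3,1
0,2,3,3,0,3
2,3,3,0,0,2
2,2,0,0,3,3
3,3,1,3,2,1
k=2  2,3,3,3,3,0
2,3,3,0,3,1
1,2,3,3,0,3
2,3,3,0,0,2
2,2,0,0,3,3
3,3,1,3,2,1
k=3  2,3,3,3,3,0
2,3,3,0,3,1
2,2,3,3,0,3
2,3,3,0,0,2
2,2,0,0,3,3
3,3,1,3,2,1
k=4  2,3,3,3,3,0
2,3,3,0,3,1
3,2,3,3,0,3
2,3,3,0,0,2
2,2,0,0,3,3
3,3,1,3,2,1
k=5  2,3,3,3,3,0
3,3,3,0,3,1
0,3,3,3,0,3
3,3,3,0,0,2
2,2,0,0,3,3
3,3,1,3,2,1
k=6  2,3,3,3,3,0
3,3,3,0,3,1
1,3,3,3,0,3
3,3,3,0,0,2
2,2,0,0,3,3
3,3,1,3,2,1
k=7  2,3,3,3,3,0
3,3,3,0,3,1
2,3,3,3,0,3
3,3,3,0,0,2
2,2,0,0,3,3
3,3,1,3,2,1
k=8  2,3,3,3,3,0
3,3,3,0,3,1
3,3,3,3,0,3
3,3,3,0,0,2
2,2,0,0,3,3
3,3,1,3,2,1
k=9  0,2,2,2,1,1
2,3,3,0,1,2
3,3,3,1,2,3
1,2,1,2,0,2
3,3,1,0,3,3
3,3,1,3,2,1
k=10  1,3,3,2,1,1
0,2,1,1,1,2
2,2,1,2,2,3
2,3,2,2,0,2
3,3,1,0,3,3
3,3,1,3,2,1
k=11  1,3,3,2,1,1
0,2,1,1,1,2
3,2,1,2,2,3
2,3,2,2,0,2
3,3,1,0,3,3
3,3,1,3,2,1
k=12  1,3,3,2,1,1
1,2,1,1,1,2
0,3,1,2,2,3
3,3,2,2,0,2
3,3,1,0,3,3
3,3,1,3,2,1
k=13  1,3,3,2,1,1
1,2,1,1,1,2
1,3,1,2,2,3
3,3,2,2,0,2
3,3,1,0,3,3
3,3,1,3,2,1
k=14  1,3,3,2,1,1
1,2,1,1,1,2
2,3,1,2,2,3
3,3,2,2,0,2
3,3,1,0,3,3
3,3,1,3,2,1
k=15  1,3,3,2,1,1
1,2,1,1,1,2
3,3,1,2,2,3
3,3,2,2,0,2
3,3,1,0,3,3
3,3,1,3,2,1

71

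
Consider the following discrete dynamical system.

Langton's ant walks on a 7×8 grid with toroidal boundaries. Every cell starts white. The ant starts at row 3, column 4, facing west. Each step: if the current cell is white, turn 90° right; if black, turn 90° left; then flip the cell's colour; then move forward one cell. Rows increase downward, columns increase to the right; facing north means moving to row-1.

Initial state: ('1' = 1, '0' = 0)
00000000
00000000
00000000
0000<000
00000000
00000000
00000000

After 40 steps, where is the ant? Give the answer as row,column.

t=0: 00000000
00000000
00000000
0000<000
00000000
00000000
00000000
t=1: 00000000
00000000
0000^000
00001000
00000000
00000000
00000000
t=2: 00000000
00000000
00001>00
00001000
00000000
00000000
00000000
t=3: 00000000
00000000
00001100
00001v00
00000000
00000000
00000000
t=4: 00000000
00000000
00001100
0000<100
00000000
00000000
00000000
t=5: 00000000
00000000
00001100
00000100
0000v000
00000000
00000000
t=6: 00000000
00000000
00001100
00000100
000<1000
00000000
00000000
t=7: 00000000
00000000
00001100
000^0100
00011000
00000000
00000000
t=8: 00000000
00000000
00001100
0001>100
00011000
00000000
00000000
t=9: 00000000
00000000
00001100
00011100
0001v000
00000000
00000000
t=10: 00000000
00000000
00001100
00011100
00010>00
00000000
00000000
t=11: 00000000
00000000
00001100
00011100
00010100
00000v00
00000000
t=12: 00000000
00000000
00001100
00011100
00010100
0000<100
00000000
t=13: 00000000
00000000
00001100
00011100
0001^100
00001100
00000000
t=14: 00000000
00000000
00001100
00011100
00011>00
00001100
00000000
t=15: 00000000
00000000
00001100
00011^00
00011000
00001100
00000000
t=16: 00000000
00000000
00001100
0001<000
00011000
00001100
00000000
t=17: 00000000
00000000
00001100
00010000
0001v000
00001100
00000000
t=18: 00000000
00000000
00001100
00010000
00010>00
00001100
00000000
t=19: 00000000
00000000
00001100
00010000
00010100
00001v00
00000000
t=20: 00000000
00000000
00001100
00010000
00010100
000010>0
00000000
t=21: 00000000
00000000
00001100
00010000
00010100
00001010
000000v0
t=22: 00000000
00000000
00001100
00010000
00010100
00001010
00000<10
t=23: 00000000
00000000
00001100
00010000
00010100
00001^10
00000110
t=24: 00000000
00000000
00001100
00010000
00010100
000011>0
00000110
t=25: 00000000
00000000
00001100
00010000
000101^0
00001100
00000110
t=26: 00000000
00000000
00001100
00010000
0001011>
00001100
00000110
t=27: 00000000
00000000
00001100
00010000
00010111
0000110v
00000110
t=28: 00000000
00000000
00001100
00010000
00010111
000011<1
00000110
t=29: 00000000
00000000
00001100
00010000
000101^1
00001111
00000110
t=30: 00000000
00000000
00001100
00010000
00010<01
00001111
00000110
t=31: 00000000
00000000
00001100
00010000
00010001
00001v11
00000110
t=32: 00000000
00000000
00001100
00010000
00010001
000010>1
00000110
t=33: 00000000
00000000
00001100
00010000
000100^1
00001001
00000110
t=34: 00000000
00000000
00001100
00010000
0001001>
00001001
00000110
t=35: 00000000
00000000
00001100
0001000^
00010010
00001001
00000110
t=36: 00000000
00000000
00001100
>0010001
00010010
00001001
00000110
t=37: 00000000
00000000
00001100
10010001
v0010010
00001001
00000110
t=38: 00000000
00000000
00001100
10010001
1001001<
00001001
00000110
t=39: 00000000
00000000
00001100
1001000^
10010011
00001001
00000110
t=40: 00000000
00000000
00001100
100100<0
10010011
00001001
00000110

3,6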